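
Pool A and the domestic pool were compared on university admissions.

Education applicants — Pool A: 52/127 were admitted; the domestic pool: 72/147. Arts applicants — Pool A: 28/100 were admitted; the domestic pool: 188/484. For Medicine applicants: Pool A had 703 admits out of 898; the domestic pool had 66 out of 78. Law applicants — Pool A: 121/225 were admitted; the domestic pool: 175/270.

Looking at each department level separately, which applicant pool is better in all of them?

the domestic pool

Education: Pool A 52/127 = 40.9%, the domestic pool 72/147 = 49.0% → the domestic pool
Arts: Pool A 28/100 = 28.0%, the domestic pool 188/484 = 38.8% → the domestic pool
Medicine: Pool A 703/898 = 78.3%, the domestic pool 66/78 = 84.6% → the domestic pool
Law: Pool A 121/225 = 53.8%, the domestic pool 175/270 = 64.8% → the domestic pool
The domestic pool has the higher rate in all 4 groups.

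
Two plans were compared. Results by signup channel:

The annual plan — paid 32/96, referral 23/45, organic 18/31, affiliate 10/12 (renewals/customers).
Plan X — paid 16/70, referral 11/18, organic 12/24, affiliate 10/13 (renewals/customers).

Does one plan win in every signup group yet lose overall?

No

Paid: the annual plan 32/96 = 33.3%, Plan X 16/70 = 22.9% → the annual plan
Referral: the annual plan 23/45 = 51.1%, Plan X 11/18 = 61.1% → Plan X
Organic: the annual plan 18/31 = 58.1%, Plan X 12/24 = 50.0% → the annual plan
Affiliate: the annual plan 10/12 = 83.3%, Plan X 10/13 = 76.9% → the annual plan
Overall: the annual plan 83/184 = 45.1%, Plan X 49/125 = 39.2% → the annual plan
Neither sweeps: the annual plan wins 3 of 4 groups, Plan X wins 1. The annual plan wins overall but not every group — no Simpson reversal.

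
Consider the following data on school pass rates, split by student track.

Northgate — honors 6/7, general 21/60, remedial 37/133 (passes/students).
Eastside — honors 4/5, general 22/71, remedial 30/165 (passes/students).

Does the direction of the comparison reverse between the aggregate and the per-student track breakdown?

Honors: Northgate 6/7 = 85.7%, Eastside 4/5 = 80.0% → Northgate
General: Northgate 21/60 = 35.0%, Eastside 22/71 = 31.0% → Northgate
Remedial: Northgate 37/133 = 27.8%, Eastside 30/165 = 18.2% → Northgate
Overall: Northgate 64/200 = 32.0%, Eastside 56/241 = 23.2% → Northgate
Northgate wins overall and in every student group — no reversal.

No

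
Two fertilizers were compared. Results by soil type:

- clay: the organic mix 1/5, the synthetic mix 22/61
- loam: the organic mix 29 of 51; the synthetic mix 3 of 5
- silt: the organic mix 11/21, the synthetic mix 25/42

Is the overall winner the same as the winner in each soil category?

Clay: the organic mix 1/5 = 20.0%, the synthetic mix 22/61 = 36.1% → the synthetic mix
Loam: the organic mix 29/51 = 56.9%, the synthetic mix 3/5 = 60.0% → the synthetic mix
Silt: the organic mix 11/21 = 52.4%, the synthetic mix 25/42 = 59.5% → the synthetic mix
Overall: the organic mix 41/77 = 53.2%, the synthetic mix 50/108 = 46.3% → the organic mix
The synthetic mix wins each soil group but the organic mix wins overall — the comparison reverses. The synthetic mix's plots skew toward clay, which has a lower base rate.

No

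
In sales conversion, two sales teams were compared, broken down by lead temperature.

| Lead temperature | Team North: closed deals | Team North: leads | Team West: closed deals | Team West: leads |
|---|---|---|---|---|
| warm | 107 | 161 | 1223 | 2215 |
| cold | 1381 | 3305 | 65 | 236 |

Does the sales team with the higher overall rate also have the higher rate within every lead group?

No

Warm: Team North 107/161 = 66.5%, Team West 1223/2215 = 55.2% → Team North
Cold: Team North 1381/3305 = 41.8%, Team West 65/236 = 27.5% → Team North
Overall: Team North 1488/3466 = 42.9%, Team West 1288/2451 = 52.5% → Team West
Team North wins each lead group but Team West wins overall — the comparison reverses. Team North's leads skew toward cold, which has a lower base rate.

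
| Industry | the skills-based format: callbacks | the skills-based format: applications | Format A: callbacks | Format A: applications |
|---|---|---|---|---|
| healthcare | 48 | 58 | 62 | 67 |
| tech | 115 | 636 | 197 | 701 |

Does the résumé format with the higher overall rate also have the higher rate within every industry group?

Healthcare: the skills-based format 48/58 = 82.8%, Format A 62/67 = 92.5% → Format A
Tech: the skills-based format 115/636 = 18.1%, Format A 197/701 = 28.1% → Format A
Overall: the skills-based format 163/694 = 23.5%, Format A 259/768 = 33.7% → Format A
Format A wins overall and in every industry group — no reversal.

Yes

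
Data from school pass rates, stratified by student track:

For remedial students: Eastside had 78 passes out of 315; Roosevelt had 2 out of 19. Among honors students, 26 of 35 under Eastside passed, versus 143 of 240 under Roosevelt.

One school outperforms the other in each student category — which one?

Eastside

Remedial: Eastside 78/315 = 24.8%, Roosevelt 2/19 = 10.5% → Eastside
Honors: Eastside 26/35 = 74.3%, Roosevelt 143/240 = 59.6% → Eastside
Eastside has the higher rate in both groups.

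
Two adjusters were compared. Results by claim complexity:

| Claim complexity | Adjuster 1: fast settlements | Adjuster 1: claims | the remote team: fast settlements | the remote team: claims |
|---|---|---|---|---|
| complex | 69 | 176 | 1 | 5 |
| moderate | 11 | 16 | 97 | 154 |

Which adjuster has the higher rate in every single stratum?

Complex: Adjuster 1 69/176 = 39.2%, the remote team 1/5 = 20.0% → Adjuster 1
Moderate: Adjuster 1 11/16 = 68.8%, the remote team 97/154 = 63.0% → Adjuster 1
Adjuster 1 has the higher rate in both groups.

Adjuster 1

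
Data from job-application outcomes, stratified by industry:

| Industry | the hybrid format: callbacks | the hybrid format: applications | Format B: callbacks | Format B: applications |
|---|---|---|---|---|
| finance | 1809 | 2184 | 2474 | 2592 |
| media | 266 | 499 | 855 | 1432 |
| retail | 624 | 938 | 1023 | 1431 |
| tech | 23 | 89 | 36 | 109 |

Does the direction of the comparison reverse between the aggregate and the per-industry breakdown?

No

Finance: the hybrid format 1809/2184 = 82.8%, Format B 2474/2592 = 95.4% → Format B
Media: the hybrid format 266/499 = 53.3%, Format B 855/1432 = 59.7% → Format B
Retail: the hybrid format 624/938 = 66.5%, Format B 1023/1431 = 71.5% → Format B
Tech: the hybrid format 23/89 = 25.8%, Format B 36/109 = 33.0% → Format B
Overall: the hybrid format 2722/3710 = 73.4%, Format B 4388/5564 = 78.9% → Format B
Format B wins overall and in every industry group — no reversal.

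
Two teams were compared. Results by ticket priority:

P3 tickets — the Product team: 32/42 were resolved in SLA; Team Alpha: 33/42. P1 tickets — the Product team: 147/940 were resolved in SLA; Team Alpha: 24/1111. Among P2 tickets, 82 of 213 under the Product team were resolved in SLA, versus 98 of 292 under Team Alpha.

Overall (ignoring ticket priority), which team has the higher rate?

the Product team

P3: the Product team 32/42 = 76.2%, Team Alpha 33/42 = 78.6% → Team Alpha
P1: the Product team 147/940 = 15.6%, Team Alpha 24/1111 = 2.2% → the Product team
P2: the Product team 82/213 = 38.5%, Team Alpha 98/292 = 33.6% → the Product team
Overall: the Product team 261/1195 = 21.8%, Team Alpha 155/1445 = 10.7% → the Product team
(Neither sweeps every ticket group, but the Product team has the higher pooled rate.)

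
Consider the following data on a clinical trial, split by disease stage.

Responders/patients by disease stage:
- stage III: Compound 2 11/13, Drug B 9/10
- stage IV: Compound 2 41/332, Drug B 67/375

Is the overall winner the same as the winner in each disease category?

Stage III: Compound 2 11/13 = 84.6%, Drug B 9/10 = 90.0% → Drug B
Stage IV: Compound 2 41/332 = 12.3%, Drug B 67/375 = 17.9% → Drug B
Overall: Compound 2 52/345 = 15.1%, Drug B 76/385 = 19.7% → Drug B
Drug B wins overall and in every disease group — no reversal.

Yes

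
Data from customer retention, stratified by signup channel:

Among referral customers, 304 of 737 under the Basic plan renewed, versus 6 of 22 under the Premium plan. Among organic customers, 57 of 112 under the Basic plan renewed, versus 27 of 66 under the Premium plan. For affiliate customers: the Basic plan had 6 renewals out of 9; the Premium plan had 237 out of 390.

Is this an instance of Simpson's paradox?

Yes

Referral: the Basic plan 304/737 = 41.2%, the Premium plan 6/22 = 27.3% → the Basic plan
Organic: the Basic plan 57/112 = 50.9%, the Premium plan 27/66 = 40.9% → the Basic plan
Affiliate: the Basic plan 6/9 = 66.7%, the Premium plan 237/390 = 60.8% → the Basic plan
Overall: the Basic plan 367/858 = 42.8%, the Premium plan 270/478 = 56.5% → the Premium plan
The Basic plan wins each signup group but the Premium plan wins overall — the comparison reverses. The Basic plan's customers skew toward referral, which has a lower base rate.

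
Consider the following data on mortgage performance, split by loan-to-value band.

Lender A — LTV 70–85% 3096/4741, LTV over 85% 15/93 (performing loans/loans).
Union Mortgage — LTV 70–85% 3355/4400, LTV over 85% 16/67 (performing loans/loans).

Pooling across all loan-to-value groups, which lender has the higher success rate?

Union Mortgage

LTV 70–85%: Lender A 3096/4741 = 65.3%, Union Mortgage 3355/4400 = 76.2% → Union Mortgage
LTV over 85%: Lender A 15/93 = 16.1%, Union Mortgage 16/67 = 23.9% → Union Mortgage
Overall: Lender A 3111/4834 = 64.4%, Union Mortgage 3371/4467 = 75.5% → Union Mortgage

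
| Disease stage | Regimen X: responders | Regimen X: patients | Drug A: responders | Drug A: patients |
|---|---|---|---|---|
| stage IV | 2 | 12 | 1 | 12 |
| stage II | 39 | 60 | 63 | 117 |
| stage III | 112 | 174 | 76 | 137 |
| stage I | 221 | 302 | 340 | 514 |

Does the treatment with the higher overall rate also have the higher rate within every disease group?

Yes

Stage IV: Regimen X 2/12 = 16.7%, Drug A 1/12 = 8.3% → Regimen X
Stage II: Regimen X 39/60 = 65.0%, Drug A 63/117 = 53.8% → Regimen X
Stage III: Regimen X 112/174 = 64.4%, Drug A 76/137 = 55.5% → Regimen X
Stage I: Regimen X 221/302 = 73.2%, Drug A 340/514 = 66.1% → Regimen X
Overall: Regimen X 374/548 = 68.2%, Drug A 480/780 = 61.5% → Regimen X
Regimen X wins overall and in every disease group — no reversal.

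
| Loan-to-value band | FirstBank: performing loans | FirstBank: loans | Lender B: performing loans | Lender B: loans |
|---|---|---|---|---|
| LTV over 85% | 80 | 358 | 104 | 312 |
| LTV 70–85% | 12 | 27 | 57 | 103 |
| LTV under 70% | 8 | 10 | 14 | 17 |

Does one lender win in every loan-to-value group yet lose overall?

LTV over 85%: FirstBank 80/358 = 22.3%, Lender B 104/312 = 33.3% → Lender B
LTV 70–85%: FirstBank 12/27 = 44.4%, Lender B 57/103 = 55.3% → Lender B
LTV under 70%: FirstBank 8/10 = 80.0%, Lender B 14/17 = 82.4% → Lender B
Overall: FirstBank 100/395 = 25.3%, Lender B 175/432 = 40.5% → Lender B
Lender B wins overall and in every loan-to-value group — no reversal.

No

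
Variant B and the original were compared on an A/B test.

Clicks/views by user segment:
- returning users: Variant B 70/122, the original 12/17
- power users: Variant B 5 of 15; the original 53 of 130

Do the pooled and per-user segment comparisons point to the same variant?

No

Returning users: Variant B 70/122 = 57.4%, the original 12/17 = 70.6% → the original
Power users: Variant B 5/15 = 33.3%, the original 53/130 = 40.8% → the original
Overall: Variant B 75/137 = 54.7%, the original 65/147 = 44.2% → Variant B
The original wins each user group but Variant B wins overall — the comparison reverses. The original's views skew toward power users, which has a lower base rate.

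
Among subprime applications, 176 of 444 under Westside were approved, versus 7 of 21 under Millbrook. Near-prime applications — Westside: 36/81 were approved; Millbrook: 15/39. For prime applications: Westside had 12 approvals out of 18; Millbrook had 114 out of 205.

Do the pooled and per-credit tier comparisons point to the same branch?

No

Subprime: Westside 176/444 = 39.6%, Millbrook 7/21 = 33.3% → Westside
Near-prime: Westside 36/81 = 44.4%, Millbrook 15/39 = 38.5% → Westside
Prime: Westside 12/18 = 66.7%, Millbrook 114/205 = 55.6% → Westside
Overall: Westside 224/543 = 41.3%, Millbrook 136/265 = 51.3% → Millbrook
Westside wins each credit group but Millbrook wins overall — the comparison reverses. Westside's applications skew toward subprime, which has a lower base rate.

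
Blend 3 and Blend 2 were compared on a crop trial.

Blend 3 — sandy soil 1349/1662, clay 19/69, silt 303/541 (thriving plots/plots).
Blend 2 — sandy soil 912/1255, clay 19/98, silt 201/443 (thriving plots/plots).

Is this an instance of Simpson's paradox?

No

Sandy soil: Blend 3 1349/1662 = 81.2%, Blend 2 912/1255 = 72.7% → Blend 3
Clay: Blend 3 19/69 = 27.5%, Blend 2 19/98 = 19.4% → Blend 3
Silt: Blend 3 303/541 = 56.0%, Blend 2 201/443 = 45.4% → Blend 3
Overall: Blend 3 1671/2272 = 73.5%, Blend 2 1132/1796 = 63.0% → Blend 3
Blend 3 wins overall and in every soil group — no reversal.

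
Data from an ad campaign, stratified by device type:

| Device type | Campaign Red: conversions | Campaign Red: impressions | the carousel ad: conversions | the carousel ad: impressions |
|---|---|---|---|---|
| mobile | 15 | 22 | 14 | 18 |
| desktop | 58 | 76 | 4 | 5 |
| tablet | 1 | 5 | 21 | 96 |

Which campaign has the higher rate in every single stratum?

the carousel ad

Mobile: Campaign Red 15/22 = 68.2%, the carousel ad 14/18 = 77.8% → the carousel ad
Desktop: Campaign Red 58/76 = 76.3%, the carousel ad 4/5 = 80.0% → the carousel ad
Tablet: Campaign Red 1/5 = 20.0%, the carousel ad 21/96 = 21.9% → the carousel ad
The carousel ad has the higher rate in all 3 groups.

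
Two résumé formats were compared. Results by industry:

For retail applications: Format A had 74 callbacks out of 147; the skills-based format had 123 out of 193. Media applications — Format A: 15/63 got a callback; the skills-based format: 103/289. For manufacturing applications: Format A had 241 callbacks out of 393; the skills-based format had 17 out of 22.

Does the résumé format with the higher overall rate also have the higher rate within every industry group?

Retail: Format A 74/147 = 50.3%, the skills-based format 123/193 = 63.7% → the skills-based format
Media: Format A 15/63 = 23.8%, the skills-based format 103/289 = 35.6% → the skills-based format
Manufacturing: Format A 241/393 = 61.3%, the skills-based format 17/22 = 77.3% → the skills-based format
Overall: Format A 330/603 = 54.7%, the skills-based format 243/504 = 48.2% → Format A
The skills-based format wins each industry group but Format A wins overall — the comparison reverses. The skills-based format's applications skew toward media, which has a lower base rate.

No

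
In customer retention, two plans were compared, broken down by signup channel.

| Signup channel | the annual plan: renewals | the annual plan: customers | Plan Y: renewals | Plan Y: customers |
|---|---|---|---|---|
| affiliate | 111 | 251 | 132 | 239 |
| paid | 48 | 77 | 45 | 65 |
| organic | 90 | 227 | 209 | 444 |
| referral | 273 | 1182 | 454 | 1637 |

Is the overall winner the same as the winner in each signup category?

Yes

Affiliate: the annual plan 111/251 = 44.2%, Plan Y 132/239 = 55.2% → Plan Y
Paid: the annual plan 48/77 = 62.3%, Plan Y 45/65 = 69.2% → Plan Y
Organic: the annual plan 90/227 = 39.6%, Plan Y 209/444 = 47.1% → Plan Y
Referral: the annual plan 273/1182 = 23.1%, Plan Y 454/1637 = 27.7% → Plan Y
Overall: the annual plan 522/1737 = 30.1%, Plan Y 840/2385 = 35.2% → Plan Y
Plan Y wins overall and in every signup group — no reversal.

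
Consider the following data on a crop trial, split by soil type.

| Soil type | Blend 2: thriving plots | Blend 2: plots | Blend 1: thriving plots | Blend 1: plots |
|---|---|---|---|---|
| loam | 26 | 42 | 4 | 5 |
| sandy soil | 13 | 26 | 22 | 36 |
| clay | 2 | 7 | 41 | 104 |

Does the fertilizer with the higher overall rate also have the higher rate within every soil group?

No

Loam: Blend 2 26/42 = 61.9%, Blend 1 4/5 = 80.0% → Blend 1
Sandy soil: Blend 2 13/26 = 50.0%, Blend 1 22/36 = 61.1% → Blend 1
Clay: Blend 2 2/7 = 28.6%, Blend 1 41/104 = 39.4% → Blend 1
Overall: Blend 2 41/75 = 54.7%, Blend 1 67/145 = 46.2% → Blend 2
Blend 1 wins each soil group but Blend 2 wins overall — the comparison reverses. Blend 1's plots skew toward clay, which has a lower base rate.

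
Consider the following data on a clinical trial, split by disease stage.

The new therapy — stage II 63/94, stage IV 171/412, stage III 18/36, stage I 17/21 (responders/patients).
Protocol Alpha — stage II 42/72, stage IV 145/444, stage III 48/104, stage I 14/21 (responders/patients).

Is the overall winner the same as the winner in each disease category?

Stage II: the new therapy 63/94 = 67.0%, Protocol Alpha 42/72 = 58.3% → the new therapy
Stage IV: the new therapy 171/412 = 41.5%, Protocol Alpha 145/444 = 32.7% → the new therapy
Stage III: the new therapy 18/36 = 50.0%, Protocol Alpha 48/104 = 46.2% → the new therapy
Stage I: the new therapy 17/21 = 81.0%, Protocol Alpha 14/21 = 66.7% → the new therapy
Overall: the new therapy 269/563 = 47.8%, Protocol Alpha 249/641 = 38.8% → the new therapy
The new therapy wins overall and in every disease group — no reversal.

Yes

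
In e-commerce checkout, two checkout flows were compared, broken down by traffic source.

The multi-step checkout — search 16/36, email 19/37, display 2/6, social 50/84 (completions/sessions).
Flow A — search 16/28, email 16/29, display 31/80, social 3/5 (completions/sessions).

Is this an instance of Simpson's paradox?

Search: the multi-step checkout 16/36 = 44.4%, Flow A 16/28 = 57.1% → Flow A
Email: the multi-step checkout 19/37 = 51.4%, Flow A 16/29 = 55.2% → Flow A
Display: the multi-step checkout 2/6 = 33.3%, Flow A 31/80 = 38.8% → Flow A
Social: the multi-step checkout 50/84 = 59.5%, Flow A 3/5 = 60.0% → Flow A
Overall: the multi-step checkout 87/163 = 53.4%, Flow A 66/142 = 46.5% → the multi-step checkout
Flow A wins each traffic group but the multi-step checkout wins overall — the comparison reverses. Flow A's sessions skew toward display, which has a lower base rate.

Yes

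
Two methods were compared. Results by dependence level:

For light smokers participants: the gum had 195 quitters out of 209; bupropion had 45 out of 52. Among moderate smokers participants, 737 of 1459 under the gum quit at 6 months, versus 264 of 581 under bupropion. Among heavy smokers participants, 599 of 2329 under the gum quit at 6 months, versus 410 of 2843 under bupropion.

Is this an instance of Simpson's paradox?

No

Light smokers: the gum 195/209 = 93.3%, bupropion 45/52 = 86.5% → the gum
Moderate smokers: the gum 737/1459 = 50.5%, bupropion 264/581 = 45.4% → the gum
Heavy smokers: the gum 599/2329 = 25.7%, bupropion 410/2843 = 14.4% → the gum
Overall: the gum 1531/3997 = 38.3%, bupropion 719/3476 = 20.7% → the gum
The gum wins overall and in every dependence group — no reversal.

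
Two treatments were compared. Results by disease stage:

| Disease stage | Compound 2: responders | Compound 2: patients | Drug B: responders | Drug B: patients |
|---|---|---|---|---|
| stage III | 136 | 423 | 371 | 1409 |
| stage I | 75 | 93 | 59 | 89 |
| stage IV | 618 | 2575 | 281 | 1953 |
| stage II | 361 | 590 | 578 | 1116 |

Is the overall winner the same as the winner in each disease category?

Stage III: Compound 2 136/423 = 32.2%, Drug B 371/1409 = 26.3% → Compound 2
Stage I: Compound 2 75/93 = 80.6%, Drug B 59/89 = 66.3% → Compound 2
Stage IV: Compound 2 618/2575 = 24.0%, Drug B 281/1953 = 14.4% → Compound 2
Stage II: Compound 2 361/590 = 61.2%, Drug B 578/1116 = 51.8% → Compound 2
Overall: Compound 2 1190/3681 = 32.3%, Drug B 1289/4567 = 28.2% → Compound 2
Compound 2 wins overall and in every disease group — no reversal.

Yes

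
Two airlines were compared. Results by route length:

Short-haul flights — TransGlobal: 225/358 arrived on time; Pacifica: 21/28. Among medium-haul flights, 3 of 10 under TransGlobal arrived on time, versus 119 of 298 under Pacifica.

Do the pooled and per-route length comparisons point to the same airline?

Short-haul: TransGlobal 225/358 = 62.8%, Pacifica 21/28 = 75.0% → Pacifica
Medium-haul: TransGlobal 3/10 = 30.0%, Pacifica 119/298 = 39.9% → Pacifica
Overall: TransGlobal 228/368 = 62.0%, Pacifica 140/326 = 42.9% → TransGlobal
Pacifica wins each route group but TransGlobal wins overall — the comparison reverses. Pacifica's flights skew toward medium-haul, which has a lower base rate.

No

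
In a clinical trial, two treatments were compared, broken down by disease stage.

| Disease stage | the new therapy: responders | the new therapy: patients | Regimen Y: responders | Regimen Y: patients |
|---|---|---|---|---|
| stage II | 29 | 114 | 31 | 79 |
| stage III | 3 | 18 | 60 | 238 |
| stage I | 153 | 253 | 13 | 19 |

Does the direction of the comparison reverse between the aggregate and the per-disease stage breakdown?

Yes

Stage II: the new therapy 29/114 = 25.4%, Regimen Y 31/79 = 39.2% → Regimen Y
Stage III: the new therapy 3/18 = 16.7%, Regimen Y 60/238 = 25.2% → Regimen Y
Stage I: the new therapy 153/253 = 60.5%, Regimen Y 13/19 = 68.4% → Regimen Y
Overall: the new therapy 185/385 = 48.1%, Regimen Y 104/336 = 31.0% → the new therapy
Regimen Y wins each disease group but the new therapy wins overall — the comparison reverses. Regimen Y's patients skew toward stage III, which has a lower base rate.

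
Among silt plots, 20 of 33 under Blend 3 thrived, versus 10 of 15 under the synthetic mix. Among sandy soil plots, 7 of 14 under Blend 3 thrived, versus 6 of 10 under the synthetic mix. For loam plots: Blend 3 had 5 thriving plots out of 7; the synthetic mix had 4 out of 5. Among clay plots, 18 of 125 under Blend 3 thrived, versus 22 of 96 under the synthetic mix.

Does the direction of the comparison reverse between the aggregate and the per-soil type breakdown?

No

Silt: Blend 3 20/33 = 60.6%, the synthetic mix 10/15 = 66.7% → the synthetic mix
Sandy soil: Blend 3 7/14 = 50.0%, the synthetic mix 6/10 = 60.0% → the synthetic mix
Loam: Blend 3 5/7 = 71.4%, the synthetic mix 4/5 = 80.0% → the synthetic mix
Clay: Blend 3 18/125 = 14.4%, the synthetic mix 22/96 = 22.9% → the synthetic mix
Overall: Blend 3 50/179 = 27.9%, the synthetic mix 42/126 = 33.3% → the synthetic mix
The synthetic mix wins overall and in every soil group — no reversal.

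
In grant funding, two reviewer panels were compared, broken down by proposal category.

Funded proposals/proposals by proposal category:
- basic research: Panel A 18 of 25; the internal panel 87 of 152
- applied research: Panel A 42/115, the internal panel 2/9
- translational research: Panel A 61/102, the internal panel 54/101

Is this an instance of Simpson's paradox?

Yes

Basic research: Panel A 18/25 = 72.0%, the internal panel 87/152 = 57.2% → Panel A
Applied research: Panel A 42/115 = 36.5%, the internal panel 2/9 = 22.2% → Panel A
Translational research: Panel A 61/102 = 59.8%, the internal panel 54/101 = 53.5% → Panel A
Overall: Panel A 121/242 = 50.0%, the internal panel 143/262 = 54.6% → the internal panel
Panel A wins each proposal group but the internal panel wins overall — the comparison reverses. Panel A's proposals skew toward applied research, which has a lower base rate.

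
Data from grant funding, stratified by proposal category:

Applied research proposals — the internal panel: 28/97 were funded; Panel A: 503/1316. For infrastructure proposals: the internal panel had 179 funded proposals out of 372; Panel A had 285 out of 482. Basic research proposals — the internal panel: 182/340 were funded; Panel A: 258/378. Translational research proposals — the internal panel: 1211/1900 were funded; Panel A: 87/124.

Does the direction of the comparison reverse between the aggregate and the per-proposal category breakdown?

Applied research: the internal panel 28/97 = 28.9%, Panel A 503/1316 = 38.2% → Panel A
Infrastructure: the internal panel 179/372 = 48.1%, Panel A 285/482 = 59.1% → Panel A
Basic research: the internal panel 182/340 = 53.5%, Panel A 258/378 = 68.3% → Panel A
Translational research: the internal panel 1211/1900 = 63.7%, Panel A 87/124 = 70.2% → Panel A
Overall: the internal panel 1600/2709 = 59.1%, Panel A 1133/2300 = 49.3% → the internal panel
Panel A wins each proposal group but the internal panel wins overall — the comparison reverses. Panel A's proposals skew toward applied research, which has a lower base rate.

Yes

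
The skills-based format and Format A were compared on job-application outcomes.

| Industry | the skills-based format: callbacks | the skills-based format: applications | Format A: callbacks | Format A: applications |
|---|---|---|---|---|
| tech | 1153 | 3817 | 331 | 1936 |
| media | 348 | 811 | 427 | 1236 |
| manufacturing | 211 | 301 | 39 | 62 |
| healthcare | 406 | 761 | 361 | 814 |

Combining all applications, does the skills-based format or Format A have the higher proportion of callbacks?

the skills-based format

Tech: the skills-based format 1153/3817 = 30.2%, Format A 331/1936 = 17.1% → the skills-based format
Media: the skills-based format 348/811 = 42.9%, Format A 427/1236 = 34.5% → the skills-based format
Manufacturing: the skills-based format 211/301 = 70.1%, Format A 39/62 = 62.9% → the skills-based format
Healthcare: the skills-based format 406/761 = 53.4%, Format A 361/814 = 44.3% → the skills-based format
Overall: the skills-based format 2118/5690 = 37.2%, Format A 1158/4048 = 28.6% → the skills-based format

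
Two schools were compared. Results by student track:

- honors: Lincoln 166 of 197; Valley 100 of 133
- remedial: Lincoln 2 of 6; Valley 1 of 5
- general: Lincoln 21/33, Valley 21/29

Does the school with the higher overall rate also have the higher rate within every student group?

No

Honors: Lincoln 166/197 = 84.3%, Valley 100/133 = 75.2% → Lincoln
Remedial: Lincoln 2/6 = 33.3%, Valley 1/5 = 20.0% → Lincoln
General: Lincoln 21/33 = 63.6%, Valley 21/29 = 72.4% → Valley
Overall: Lincoln 189/236 = 80.1%, Valley 122/167 = 73.1% → Lincoln
Neither sweeps: Lincoln wins 2 of 3 groups, Valley wins 1. Lincoln wins overall but not every group — no Simpson reversal.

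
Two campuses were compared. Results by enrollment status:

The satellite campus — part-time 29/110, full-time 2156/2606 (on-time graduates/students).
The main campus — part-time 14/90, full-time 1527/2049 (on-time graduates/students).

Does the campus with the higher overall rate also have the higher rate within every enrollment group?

Yes

Part-time: the satellite campus 29/110 = 26.4%, the main campus 14/90 = 15.6% → the satellite campus
Full-time: the satellite campus 2156/2606 = 82.7%, the main campus 1527/2049 = 74.5% → the satellite campus
Overall: the satellite campus 2185/2716 = 80.4%, the main campus 1541/2139 = 72.0% → the satellite campus
The satellite campus wins overall and in every enrollment group — no reversal.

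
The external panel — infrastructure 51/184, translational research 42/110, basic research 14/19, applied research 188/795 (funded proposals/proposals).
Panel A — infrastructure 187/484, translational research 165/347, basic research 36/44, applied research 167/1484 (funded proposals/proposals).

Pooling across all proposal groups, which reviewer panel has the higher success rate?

Infrastructure: the external panel 51/184 = 27.7%, Panel A 187/484 = 38.6% → Panel A
Translational research: the external panel 42/110 = 38.2%, Panel A 165/347 = 47.6% → Panel A
Basic research: the external panel 14/19 = 73.7%, Panel A 36/44 = 81.8% → Panel A
Applied research: the external panel 188/795 = 23.6%, Panel A 167/1484 = 11.3% → the external panel
Overall: the external panel 295/1108 = 26.6%, Panel A 555/2359 = 23.5% → the external panel
(Neither sweeps every proposal group, but the external panel has the higher pooled rate.)

the external panel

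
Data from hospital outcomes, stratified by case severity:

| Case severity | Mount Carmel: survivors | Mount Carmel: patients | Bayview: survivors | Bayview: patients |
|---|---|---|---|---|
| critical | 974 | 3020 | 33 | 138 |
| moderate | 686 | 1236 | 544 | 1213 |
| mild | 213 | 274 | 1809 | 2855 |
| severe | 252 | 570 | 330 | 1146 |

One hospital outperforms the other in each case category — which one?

Critical: Mount Carmel 974/3020 = 32.3%, Bayview 33/138 = 23.9% → Mount Carmel
Moderate: Mount Carmel 686/1236 = 55.5%, Bayview 544/1213 = 44.8% → Mount Carmel
Mild: Mount Carmel 213/274 = 77.7%, Bayview 1809/2855 = 63.4% → Mount Carmel
Severe: Mount Carmel 252/570 = 44.2%, Bayview 330/1146 = 28.8% → Mount Carmel
Mount Carmel has the higher rate in all 4 groups.

Mount Carmel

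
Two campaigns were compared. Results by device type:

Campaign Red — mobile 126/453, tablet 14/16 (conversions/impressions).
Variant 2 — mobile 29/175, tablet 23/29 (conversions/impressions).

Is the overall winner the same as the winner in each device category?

Mobile: Campaign Red 126/453 = 27.8%, Variant 2 29/175 = 16.6% → Campaign Red
Tablet: Campaign Red 14/16 = 87.5%, Variant 2 23/29 = 79.3% → Campaign Red
Overall: Campaign Red 140/469 = 29.9%, Variant 2 52/204 = 25.5% → Campaign Red
Campaign Red wins overall and in every device group — no reversal.

Yes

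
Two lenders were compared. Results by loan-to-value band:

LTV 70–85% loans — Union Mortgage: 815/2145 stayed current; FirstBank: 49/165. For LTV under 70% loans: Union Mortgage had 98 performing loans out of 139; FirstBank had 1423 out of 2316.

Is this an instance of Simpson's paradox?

LTV 70–85%: Union Mortgage 815/2145 = 38.0%, FirstBank 49/165 = 29.7% → Union Mortgage
LTV under 70%: Union Mortgage 98/139 = 70.5%, FirstBank 1423/2316 = 61.4% → Union Mortgage
Overall: Union Mortgage 913/2284 = 40.0%, FirstBank 1472/2481 = 59.3% → FirstBank
Union Mortgage wins each loan-to-value group but FirstBank wins overall — the comparison reverses. Union Mortgage's loans skew toward LTV 70–85%, which has a lower base rate.

Yes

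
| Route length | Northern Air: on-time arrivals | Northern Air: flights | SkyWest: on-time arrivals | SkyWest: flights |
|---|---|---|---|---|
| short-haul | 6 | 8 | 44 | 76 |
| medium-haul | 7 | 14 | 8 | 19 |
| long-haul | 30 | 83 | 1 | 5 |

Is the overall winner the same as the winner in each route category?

No

Short-haul: Northern Air 6/8 = 75.0%, SkyWest 44/76 = 57.9% → Northern Air
Medium-haul: Northern Air 7/14 = 50.0%, SkyWest 8/19 = 42.1% → Northern Air
Long-haul: Northern Air 30/83 = 36.1%, SkyWest 1/5 = 20.0% → Northern Air
Overall: Northern Air 43/105 = 41.0%, SkyWest 53/100 = 53.0% → SkyWest
Northern Air wins each route group but SkyWest wins overall — the comparison reverses. Northern Air's flights skew toward long-haul, which has a lower base rate.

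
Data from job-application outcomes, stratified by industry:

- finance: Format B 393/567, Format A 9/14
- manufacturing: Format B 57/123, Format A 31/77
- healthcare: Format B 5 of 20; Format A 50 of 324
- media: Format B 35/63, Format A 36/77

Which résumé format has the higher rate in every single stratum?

Format B

Finance: Format B 393/567 = 69.3%, Format A 9/14 = 64.3% → Format B
Manufacturing: Format B 57/123 = 46.3%, Format A 31/77 = 40.3% → Format B
Healthcare: Format B 5/20 = 25.0%, Format A 50/324 = 15.4% → Format B
Media: Format B 35/63 = 55.6%, Format A 36/77 = 46.8% → Format B
Format B has the higher rate in all 4 groups.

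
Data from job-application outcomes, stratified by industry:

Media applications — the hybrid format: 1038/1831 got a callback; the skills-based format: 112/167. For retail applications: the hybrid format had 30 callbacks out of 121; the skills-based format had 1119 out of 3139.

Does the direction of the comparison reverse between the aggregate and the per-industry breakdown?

Yes

Media: the hybrid format 1038/1831 = 56.7%, the skills-based format 112/167 = 67.1% → the skills-based format
Retail: the hybrid format 30/121 = 24.8%, the skills-based format 1119/3139 = 35.6% → the skills-based format
Overall: the hybrid format 1068/1952 = 54.7%, the skills-based format 1231/3306 = 37.2% → the hybrid format
The skills-based format wins each industry group but the hybrid format wins overall — the comparison reverses. The skills-based format's applications skew toward retail, which has a lower base rate.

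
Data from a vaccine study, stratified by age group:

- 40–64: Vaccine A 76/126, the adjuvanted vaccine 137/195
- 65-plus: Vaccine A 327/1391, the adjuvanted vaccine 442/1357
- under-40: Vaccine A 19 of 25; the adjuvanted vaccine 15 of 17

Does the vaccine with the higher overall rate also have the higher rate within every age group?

40–64: Vaccine A 76/126 = 60.3%, the adjuvanted vaccine 137/195 = 70.3% → the adjuvanted vaccine
65-plus: Vaccine A 327/1391 = 23.5%, the adjuvanted vaccine 442/1357 = 32.6% → the adjuvanted vaccine
Under-40: Vaccine A 19/25 = 76.0%, the adjuvanted vaccine 15/17 = 88.2% → the adjuvanted vaccine
Overall: Vaccine A 422/1542 = 27.4%, the adjuvanted vaccine 594/1569 = 37.9% → the adjuvanted vaccine
The adjuvanted vaccine wins overall and in every age group — no reversal.

Yes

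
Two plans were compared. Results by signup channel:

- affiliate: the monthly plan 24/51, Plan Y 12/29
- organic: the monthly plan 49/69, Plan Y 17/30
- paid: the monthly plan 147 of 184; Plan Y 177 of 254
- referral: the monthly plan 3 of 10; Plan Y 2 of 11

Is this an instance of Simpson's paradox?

No

Affiliate: the monthly plan 24/51 = 47.1%, Plan Y 12/29 = 41.4% → the monthly plan
Organic: the monthly plan 49/69 = 71.0%, Plan Y 17/30 = 56.7% → the monthly plan
Paid: the monthly plan 147/184 = 79.9%, Plan Y 177/254 = 69.7% → the monthly plan
Referral: the monthly plan 3/10 = 30.0%, Plan Y 2/11 = 18.2% → the monthly plan
Overall: the monthly plan 223/314 = 71.0%, Plan Y 208/324 = 64.2% → the monthly plan
The monthly plan wins overall and in every signup group — no reversal.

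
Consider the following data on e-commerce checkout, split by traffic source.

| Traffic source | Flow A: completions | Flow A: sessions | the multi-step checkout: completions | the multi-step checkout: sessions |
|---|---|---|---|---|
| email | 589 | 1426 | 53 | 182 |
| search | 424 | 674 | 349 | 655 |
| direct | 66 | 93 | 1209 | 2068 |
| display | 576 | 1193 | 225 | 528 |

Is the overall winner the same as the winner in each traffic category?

Email: Flow A 589/1426 = 41.3%, the multi-step checkout 53/182 = 29.1% → Flow A
Search: Flow A 424/674 = 62.9%, the multi-step checkout 349/655 = 53.3% → Flow A
Direct: Flow A 66/93 = 71.0%, the multi-step checkout 1209/2068 = 58.5% → Flow A
Display: Flow A 576/1193 = 48.3%, the multi-step checkout 225/528 = 42.6% → Flow A
Overall: Flow A 1655/3386 = 48.9%, the multi-step checkout 1836/3433 = 53.5% → the multi-step checkout
Flow A wins each traffic group but the multi-step checkout wins overall — the comparison reverses. Flow A's sessions skew toward email, which has a lower base rate.

No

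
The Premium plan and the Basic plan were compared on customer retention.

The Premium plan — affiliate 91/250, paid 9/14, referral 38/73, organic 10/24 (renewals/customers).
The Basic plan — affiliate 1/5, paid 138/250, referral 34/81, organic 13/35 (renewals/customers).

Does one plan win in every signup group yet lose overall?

Yes

Affiliate: the Premium plan 91/250 = 36.4%, the Basic plan 1/5 = 20.0% → the Premium plan
Paid: the Premium plan 9/14 = 64.3%, the Basic plan 138/250 = 55.2% → the Premium plan
Referral: the Premium plan 38/73 = 52.1%, the Basic plan 34/81 = 42.0% → the Premium plan
Organic: the Premium plan 10/24 = 41.7%, the Basic plan 13/35 = 37.1% → the Premium plan
Overall: the Premium plan 148/361 = 41.0%, the Basic plan 186/371 = 50.1% → the Basic plan
The Premium plan wins each signup group but the Basic plan wins overall — the comparison reverses. The Premium plan's customers skew toward affiliate, which has a lower base rate.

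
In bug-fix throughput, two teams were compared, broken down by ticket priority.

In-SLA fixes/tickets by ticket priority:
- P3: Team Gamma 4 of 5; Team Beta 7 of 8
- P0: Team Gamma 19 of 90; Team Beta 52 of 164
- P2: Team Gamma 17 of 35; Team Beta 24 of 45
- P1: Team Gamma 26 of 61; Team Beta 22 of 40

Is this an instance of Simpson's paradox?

No

P3: Team Gamma 4/5 = 80.0%, Team Beta 7/8 = 87.5% → Team Beta
P0: Team Gamma 19/90 = 21.1%, Team Beta 52/164 = 31.7% → Team Beta
P2: Team Gamma 17/35 = 48.6%, Team Beta 24/45 = 53.3% → Team Beta
P1: Team Gamma 26/61 = 42.6%, Team Beta 22/40 = 55.0% → Team Beta
Overall: Team Gamma 66/191 = 34.6%, Team Beta 105/257 = 40.9% → Team Beta
Team Beta wins overall and in every ticket group — no reversal.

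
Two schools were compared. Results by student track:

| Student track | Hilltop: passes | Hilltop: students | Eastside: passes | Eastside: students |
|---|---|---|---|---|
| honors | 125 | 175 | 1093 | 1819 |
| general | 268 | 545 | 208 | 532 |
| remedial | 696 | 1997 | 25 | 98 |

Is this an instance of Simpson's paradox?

Yes

Honors: Hilltop 125/175 = 71.4%, Eastside 1093/1819 = 60.1% → Hilltop
General: Hilltop 268/545 = 49.2%, Eastside 208/532 = 39.1% → Hilltop
Remedial: Hilltop 696/1997 = 34.9%, Eastside 25/98 = 25.5% → Hilltop
Overall: Hilltop 1089/2717 = 40.1%, Eastside 1326/2449 = 54.1% → Eastside
Hilltop wins each student group but Eastside wins overall — the comparison reverses. Hilltop's students skew toward remedial, which has a lower base rate.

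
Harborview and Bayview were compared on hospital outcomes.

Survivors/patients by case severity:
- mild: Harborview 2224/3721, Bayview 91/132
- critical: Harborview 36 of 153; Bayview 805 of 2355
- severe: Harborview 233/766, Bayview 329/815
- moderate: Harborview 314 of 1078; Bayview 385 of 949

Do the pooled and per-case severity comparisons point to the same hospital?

No

Mild: Harborview 2224/3721 = 59.8%, Bayview 91/132 = 68.9% → Bayview
Critical: Harborview 36/153 = 23.5%, Bayview 805/2355 = 34.2% → Bayview
Severe: Harborview 233/766 = 30.4%, Bayview 329/815 = 40.4% → Bayview
Moderate: Harborview 314/1078 = 29.1%, Bayview 385/949 = 40.6% → Bayview
Overall: Harborview 2807/5718 = 49.1%, Bayview 1610/4251 = 37.9% → Harborview
Bayview wins each case group but Harborview wins overall — the comparison reverses. Bayview's patients skew toward critical, which has a lower base rate.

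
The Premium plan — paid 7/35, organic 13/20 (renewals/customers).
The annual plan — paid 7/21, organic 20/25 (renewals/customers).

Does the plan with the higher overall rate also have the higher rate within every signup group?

Yes

Paid: the Premium plan 7/35 = 20.0%, the annual plan 7/21 = 33.3% → the annual plan
Organic: the Premium plan 13/20 = 65.0%, the annual plan 20/25 = 80.0% → the annual plan
Overall: the Premium plan 20/55 = 36.4%, the annual plan 27/46 = 58.7% → the annual plan
The annual plan wins overall and in every signup group — no reversal.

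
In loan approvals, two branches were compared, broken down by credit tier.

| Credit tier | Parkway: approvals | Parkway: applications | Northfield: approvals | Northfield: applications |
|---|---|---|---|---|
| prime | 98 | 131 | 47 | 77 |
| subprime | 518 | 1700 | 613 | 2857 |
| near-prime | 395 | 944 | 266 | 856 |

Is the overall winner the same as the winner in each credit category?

Prime: Parkway 98/131 = 74.8%, Northfield 47/77 = 61.0% → Parkway
Subprime: Parkway 518/1700 = 30.5%, Northfield 613/2857 = 21.5% → Parkway
Near-prime: Parkway 395/944 = 41.8%, Northfield 266/856 = 31.1% → Parkway
Overall: Parkway 1011/2775 = 36.4%, Northfield 926/3790 = 24.4% → Parkway
Parkway wins overall and in every credit group — no reversal.

Yes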